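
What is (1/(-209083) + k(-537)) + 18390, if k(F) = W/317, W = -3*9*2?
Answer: 1218865238491/66279311 ≈ 18390.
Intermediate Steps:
W = -54 (W = -27*2 = -54)
k(F) = -54/317
(1/(-209083) + k(-537)) + 18390 = (1/(-209083) - 54/317) + 18390 = (-1/209083 - 54/317) + 18390 = -11290799/66279311 + 18390 = 1218865238491/66279311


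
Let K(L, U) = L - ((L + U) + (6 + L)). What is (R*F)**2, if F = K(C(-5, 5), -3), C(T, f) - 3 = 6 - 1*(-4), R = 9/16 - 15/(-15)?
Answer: 625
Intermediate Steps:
R = 25/16 (R = 9*(1/16) - 15*(-1/15) = 9/16 + 1 = 25/16 ≈ 1.5625)
C(T, f) = 13 (C(T, f) = 3 + (6 - 1*(-4)) = 3 + (6 + 4) = 3 + 10 = 13)
K(L, U) = -6 - L - U (K(L, U) = L - (6 + U + 2*L) = L + (-6 - U - 2*L) = -6 - L - U)
F = -16 (F = -6 - 1*13 - 1*(-3) = -6 - 13 + 3 = -16)
(R*F)**2 = ((25/16)*(-16))**2 = (-25)**2 = 625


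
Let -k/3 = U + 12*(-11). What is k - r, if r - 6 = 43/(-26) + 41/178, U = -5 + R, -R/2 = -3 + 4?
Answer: 477174/1157 ≈ 412.42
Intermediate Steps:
R = -2 (R = -2*(-3 + 4) = -2*1 = -2)
U = -7 (U = -5 - 2 = -7)
r = 5295/1157 (r = 6 + (43/(-26) + 41/178) = 6 + (43*(-1/26) + 41*(1/178)) = 6 + (-43/26 + 41/178) = 6 - 1647/1157 = 5295/1157 ≈ 4.5765)
k = 417 (k = -3*(-7 + 12*(-11)) = -3*(-7 - 132) = -3*(-139) = 417)
k - r = 417 - 1*5295/1157 = 417 - 5295/1157 = 477174/1157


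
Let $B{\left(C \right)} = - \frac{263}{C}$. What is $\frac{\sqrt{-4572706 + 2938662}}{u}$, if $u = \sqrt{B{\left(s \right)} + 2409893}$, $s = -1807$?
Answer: $\frac{i \sqrt{3214532691412802578}}{2177338457} \approx 0.82344 i$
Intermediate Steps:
$u = \frac{\sqrt{7868901183598}}{1807}$ ($u = \sqrt{- \frac{263}{-1807} + 2409893} = \sqrt{\left(-263\right) \left(- \frac{1}{1807}\right) + 2409893} = \sqrt{\frac{263}{1807} + 2409893} = \sqrt{\frac{4354676914}{1807}} = \frac{\sqrt{7868901183598}}{1807} \approx 1552.4$)
$\frac{\sqrt{-4572706 + 2938662}}{u} = \frac{\sqrt{-4572706 + 2938662}}{\frac{1}{1807} \sqrt{7868901183598}} = \sqrt{-1634044} \frac{\sqrt{7868901183598}}{4354676914} = 2 i \sqrt{408511} \frac{\sqrt{7868901183598}}{4354676914} = \frac{i \sqrt{3214532691412802578}}{2177338457}$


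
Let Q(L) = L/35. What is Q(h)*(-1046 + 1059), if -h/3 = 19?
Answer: -741/35 ≈ -21.171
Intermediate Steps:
h = -57 (h = -3*19 = -57)
Q(L) = L/35 (Q(L) = L*(1/35) = L/35)
Q(h)*(-1046 + 1059) = ((1/35)*(-57))*(-1046 + 1059) = -57/35*13 = -741/35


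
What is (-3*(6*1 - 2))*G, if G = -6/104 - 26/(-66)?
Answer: -577/143 ≈ -4.0350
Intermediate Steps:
G = 577/1716 (G = -6*1/104 - 26*(-1/66) = -3/52 + 13/33 = 577/1716 ≈ 0.33625)
(-3*(6*1 - 2))*G = -3*(6*1 - 2)*(577/1716) = -3*(6 - 2)*(577/1716) = -3*4*(577/1716) = -12*577/1716 = -577/143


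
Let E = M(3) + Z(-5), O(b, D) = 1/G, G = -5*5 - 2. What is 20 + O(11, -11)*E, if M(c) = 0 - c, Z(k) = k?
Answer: 548/27 ≈ 20.296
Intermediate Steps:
G = -27 (G = -25 - 2 = -27)
O(b, D) = -1/27 (O(b, D) = 1/(-27) = -1/27)
M(c) = -c
E = -8 (E = -1*3 - 5 = -3 - 5 = -8)
20 + O(11, -11)*E = 20 - 1/27*(-8) = 20 + 8/27 = 548/27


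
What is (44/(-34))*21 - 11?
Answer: -649/17 ≈ -38.176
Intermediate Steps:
(44/(-34))*21 - 11 = (44*(-1/34))*21 - 11 = -22/17*21 - 11 = -462/17 - 11 = -649/17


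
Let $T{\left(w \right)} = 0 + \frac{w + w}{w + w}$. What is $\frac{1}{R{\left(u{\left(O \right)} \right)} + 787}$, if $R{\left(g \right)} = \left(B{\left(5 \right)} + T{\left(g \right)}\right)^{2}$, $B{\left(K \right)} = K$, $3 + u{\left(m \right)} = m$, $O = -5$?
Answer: $\frac{1}{823} \approx 0.0012151$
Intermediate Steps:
$u{\left(m \right)} = -3 + m$
$T{\left(w \right)} = 1$ ($T{\left(w \right)} = 0 + \frac{2 w}{2 w} = 0 + 2 w \frac{1}{2 w} = 0 + 1 = 1$)
$R{\left(g \right)} = 36$ ($R{\left(g \right)} = \left(5 + 1\right)^{2} = 6^{2} = 36$)
$\frac{1}{R{\left(u{\left(O \right)} \right)} + 787} = \frac{1}{36 + 787} = \frac{1}{823}$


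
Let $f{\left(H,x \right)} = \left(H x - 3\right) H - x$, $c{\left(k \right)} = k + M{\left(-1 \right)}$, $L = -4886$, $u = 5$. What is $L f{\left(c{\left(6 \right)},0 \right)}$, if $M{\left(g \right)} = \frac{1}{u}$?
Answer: $\frac{454398}{5} \approx 90880.0$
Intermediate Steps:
$M{\left(g \right)} = \frac{1}{5}$
$c{\left(k \right)} = \frac{1}{5} + k$ ($c{\left(k \right)} = k + \frac{1}{5} = \frac{1}{5} + k$)
$f{\left(H,x \right)} = - x + H \left(-3 + H x\right)$ ($f{\left(H,x \right)} = \left(-3 + H x\right) H - x = H \left(-3 + H x\right) - x = - x + H \left(-3 + H x\right)$)
$L f{\left(c{\left(6 \right)},0 \right)} = - 4886 \left(\left(-1\right) 0 - 3 \left(\frac{1}{5} + 6\right) + 0 \left(\frac{1}{5} + 6\right)^{2}\right) = - 4886 \left(0 - \frac{93}{5} + 0 \left(\frac{31}{5}\right)^{2}\right) = - 4886 \left(0 - \frac{93}{5} + 0 \cdot \frac{961}{25}\right) = - 4886 \left(0 - \frac{93}{5} + 0\right) = \left(-4886\right) \left(- \frac{93}{5}\right) = \frac{454398}{5}$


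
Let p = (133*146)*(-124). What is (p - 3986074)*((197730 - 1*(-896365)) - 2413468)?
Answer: 8435946940938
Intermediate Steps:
p = -2407832 (p = 19418*(-124) = -2407832)
(p - 3986074)*((197730 - 1*(-896365)) - 2413468) = (-2407832 - 3986074)*((197730 - 1*(-896365)) - 2413468) = -6393906*((197730 + 896365) - 2413468) = -6393906*(1094095 - 2413468) = -6393906*(-1319373) = 8435946940938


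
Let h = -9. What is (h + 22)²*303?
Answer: 51207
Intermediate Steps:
(h + 22)²*303 = (-9 + 22)²*303 = 13²*303 = 169*303 = 51207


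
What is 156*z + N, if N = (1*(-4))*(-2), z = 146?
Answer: 22784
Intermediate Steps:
N = 8 (N = -4*(-2) = 8)
156*z + N = 156*146 + 8 = 22776 + 8 = 22784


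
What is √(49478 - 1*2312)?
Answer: √47166 ≈ 217.18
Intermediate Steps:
√(49478 - 1*2312) = √(49478 - 2312) = √47166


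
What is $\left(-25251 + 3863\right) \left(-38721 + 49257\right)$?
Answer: $-225343968$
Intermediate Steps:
$\left(-25251 + 3863\right) \left(-38721 + 49257\right) = \left(-21388\right) 10536 = -225343968$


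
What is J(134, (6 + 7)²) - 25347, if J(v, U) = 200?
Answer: -25147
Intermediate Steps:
J(134, (6 + 7)²) - 25347 = 200 - 25347 = -25147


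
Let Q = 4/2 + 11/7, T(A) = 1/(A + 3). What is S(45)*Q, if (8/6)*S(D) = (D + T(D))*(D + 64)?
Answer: 5888725/448 ≈ 13144.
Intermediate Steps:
T(A) = 1/(3 + A)
Q = 25/7 (Q = 4*(½) + 11*(⅐) = 2 + 11/7 = 25/7 ≈ 3.5714)
S(D) = 3*(64 + D)*(D + 1/(3 + D))/4 (S(D) = 3*((D + 1/(3 + D))*(D + 64))/4 = 3*((D + 1/(3 + D))*(64 + D))/4 = 3*((64 + D)*(D + 1/(3 + D)))/4 = 3*(64 + D)*(D + 1/(3 + D))/4)
S(45)*Q = (3*(64 + 45³ + 67*45² + 193*45)/(4*(3 + 45)))*(25/7) = ((¾)*(64 + 91125 + 67*2025 + 8685)/48)*(25/7) = ((¾)*(1/48)*(64 + 91125 + 135675 + 8685))*(25/7) = ((¾)*(1/48)*235549)*(25/7) = (235549/64)*(25/7) = 5888725/448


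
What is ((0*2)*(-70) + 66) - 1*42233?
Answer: -42167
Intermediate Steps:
((0*2)*(-70) + 66) - 1*42233 = (0*(-70) + 66) - 42233 = (0 + 66) - 42233 = 66 - 42233 = -42167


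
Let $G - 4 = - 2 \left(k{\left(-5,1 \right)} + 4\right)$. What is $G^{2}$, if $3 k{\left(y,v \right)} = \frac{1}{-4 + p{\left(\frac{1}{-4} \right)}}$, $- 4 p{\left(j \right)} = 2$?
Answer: $\frac{10816}{729} \approx 14.837$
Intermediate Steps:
$p{\left(j \right)} = - \frac{1}{2}$ ($p{\left(j \right)} = \left(- \frac{1}{4}\right) 2 = - \frac{1}{2}$)
$k{\left(y,v \right)} = - \frac{2}{27}$ ($k{\left(y,v \right)} = \frac{1}{3 \left(-4 - \frac{1}{2}\right)} = \frac{1}{3 \left(- \frac{9}{2}\right)} = \frac{1}{3} \left(- \frac{2}{9}\right) = - \frac{2}{27}$)
$G = - \frac{104}{27}$ ($G = 4 - 2 \left(- \frac{2}{27} + 4\right) = 4 - \frac{212}{27} = - \frac{104}{27} \approx -3.8519$)
$G^{2} = \left(- \frac{104}{27}\right)^{2} = \frac{10816}{729}$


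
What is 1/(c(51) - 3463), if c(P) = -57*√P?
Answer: -3463/11826670 + 57*√51/11826670 ≈ -0.00025839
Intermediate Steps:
1/(c(51) - 3463) = 1/(-57*√51 - 3463) = 1/(-3463 - 57*√51)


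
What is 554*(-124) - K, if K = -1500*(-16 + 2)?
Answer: -89696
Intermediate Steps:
K = 21000 (K = -1500*(-14) = 21000)
554*(-124) - K = 554*(-124) - 1*21000 = -68696 - 21000 = -89696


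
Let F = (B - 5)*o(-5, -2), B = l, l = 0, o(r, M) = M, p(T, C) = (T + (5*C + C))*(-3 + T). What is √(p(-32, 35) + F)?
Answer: 2*I*√1555 ≈ 78.867*I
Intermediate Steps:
p(T, C) = (-3 + T)*(T + 6*C) (p(T, C) = (T + 6*C)*(-3 + T) = (-3 + T)*(T + 6*C))
B = 0
F = 10 (F = (0 - 5)*(-2) = -5*(-2) = 10)
√(p(-32, 35) + F) = √(((-32)² - 18*35 - 3*(-32) + 6*35*(-32)) + 10) = √((1024 - 630 + 96 - 6720) + 10) = √(-6230 + 10) = √(-6220) = 2*I*√1555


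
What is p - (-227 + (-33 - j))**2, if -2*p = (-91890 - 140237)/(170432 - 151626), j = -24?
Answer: -2094605825/37612 ≈ -55690.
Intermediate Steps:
p = 232127/37612 (p = -(-91890 - 140237)/(2*(170432 - 151626)) = -(-232127)/(2*18806) = -1/2*(-232127/18806) = 232127/37612 ≈ 6.1716)
p - (-227 + (-33 - j))**2 = 232127/37612 - (-227 + (-33 - 1*(-24)))**2 = 232127/37612 - (-227 + (-33 + 24))**2 = 232127/37612 - (-227 - 9)**2 = 232127/37612 - 1*(-236)**2 = 232127/37612 - 1*55696 = 232127/37612 - 55696 = -2094605825/37612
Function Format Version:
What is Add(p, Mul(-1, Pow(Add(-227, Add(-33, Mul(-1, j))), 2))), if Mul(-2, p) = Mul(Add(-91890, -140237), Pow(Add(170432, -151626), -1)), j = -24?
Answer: Rational(-2094605825, 37612) ≈ -55690.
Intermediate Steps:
p = Rational(232127, 37612) (p = Mul(Rational(-1, 2), Mul(Add(-91890, -140237), Pow(Add(170432, -151626), -1))) = Mul(Rational(-1, 2), Mul(-232127, Pow(18806, -1))) = Mul(Rational(-1, 2), Mul(-232127, Rational(1, 18806))) = Mul(Rational(-1, 2), Rational(-232127, 18806)) = Rational(232127, 37612) ≈ 6.1716)
Add(p, Mul(-1, Pow(Add(-227, Add(-33, Mul(-1, j))), 2))) = Add(Rational(232127, 37612), Mul(-1, Pow(Add(-227, Add(-33, Mul(-1, -24))), 2))) = Add(Rational(232127, 37612), Mul(-1, Pow(Add(-227, Add(-33, 24)), 2))) = Add(Rational(232127, 37612), Mul(-1, Pow(Add(-227, -9), 2))) = Add(Rational(232127, 37612), Mul(-1, Pow(-236, 2))) = Add(Rational(232127, 37612), Mul(-1, 55696)) = Add(Rational(232127, 37612), -55696) = Rational(-2094605825, 37612)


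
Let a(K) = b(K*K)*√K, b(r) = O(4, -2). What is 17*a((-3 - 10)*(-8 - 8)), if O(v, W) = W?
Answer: -136*√13 ≈ -490.35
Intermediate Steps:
b(r) = -2
a(K) = -2*√K
17*a((-3 - 10)*(-8 - 8)) = 17*(-2*4*√13) = 17*(-8*√13) = -136*√13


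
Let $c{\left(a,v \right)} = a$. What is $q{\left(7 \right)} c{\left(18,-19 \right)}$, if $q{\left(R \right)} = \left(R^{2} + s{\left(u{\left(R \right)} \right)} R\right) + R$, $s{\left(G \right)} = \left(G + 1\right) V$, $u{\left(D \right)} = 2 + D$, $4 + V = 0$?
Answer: $-4032$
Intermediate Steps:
$V = -4$ ($V = -4 + 0 = -4$)
$s{\left(G \right)} = -4 - 4 G$ ($s{\left(G \right)} = \left(G + 1\right) \left(-4\right) = \left(1 + G\right) \left(-4\right) = -4 - 4 G$)
$q{\left(R \right)} = R + R^{2} + R \left(-12 - 4 R\right)$ ($q{\left(R \right)} = \left(R^{2} + \left(-4 - 4 \left(2 + R\right)\right) R\right) + R = \left(R^{2} + \left(-4 - \left(8 + 4 R\right)\right) R\right) + R = \left(R^{2} + \left(-12 - 4 R\right) R\right) + R = \left(R^{2} + R \left(-12 - 4 R\right)\right) + R = R + R^{2} + R \left(-12 - 4 R\right)$)
$q{\left(7 \right)} c{\left(18,-19 \right)} = 7 \left(-11 - 21\right) 18 = 7 \left(-32\right) 18 = \left(-224\right) 18 = -4032$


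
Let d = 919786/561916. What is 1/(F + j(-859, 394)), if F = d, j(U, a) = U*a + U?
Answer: -280958/95329994297 ≈ -2.9472e-6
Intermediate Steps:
d = 459893/280958 (d = 919786*(1/561916) = 459893/280958 ≈ 1.6369)
j(U, a) = U + U*a
F = 459893/280958 ≈ 1.6369
1/(F + j(-859, 394)) = 1/(459893/280958 - 859*(1 + 394)) = 1/(459893/280958 - 859*395) = 1/(459893/280958 - 339305) = 1/(-95329994297/280958) = -280958/95329994297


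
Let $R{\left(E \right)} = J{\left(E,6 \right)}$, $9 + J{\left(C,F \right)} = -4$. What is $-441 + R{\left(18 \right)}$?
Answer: $-454$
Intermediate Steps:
$J{\left(C,F \right)} = -13$ ($J{\left(C,F \right)} = -9 - 4 = -13$)
$R{\left(E \right)} = -13$
$-441 + R{\left(18 \right)} = -441 - 13 = -454$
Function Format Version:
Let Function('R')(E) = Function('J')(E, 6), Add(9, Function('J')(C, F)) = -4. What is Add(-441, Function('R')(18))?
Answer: -454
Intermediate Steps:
Function('J')(C, F) = -13 (Function('J')(C, F) = Add(-9, -4) = -13)
Function('R')(E) = -13
Add(-441, Function('R')(18)) = Add(-441, -13) = -454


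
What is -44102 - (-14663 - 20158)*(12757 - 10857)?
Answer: 66115798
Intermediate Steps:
-44102 - (-14663 - 20158)*(12757 - 10857) = -44102 - (-34821)*1900 = -44102 - 1*(-66159900) = -44102 + 66159900 = 66115798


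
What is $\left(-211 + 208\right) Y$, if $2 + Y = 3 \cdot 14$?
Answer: $-120$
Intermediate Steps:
$Y = 40$ ($Y = -2 + 3 \cdot 14 = -2 + 42 = 40$)
$\left(-211 + 208\right) Y = \left(-211 + 208\right) 40 = \left(-3\right) 40 = -120$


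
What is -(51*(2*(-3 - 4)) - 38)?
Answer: 752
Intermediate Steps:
-(51*(2*(-3 - 4)) - 38) = -(51*(2*(-7)) - 38) = -(51*(-14) - 38) = -(-714 - 38) = -1*(-752) = 752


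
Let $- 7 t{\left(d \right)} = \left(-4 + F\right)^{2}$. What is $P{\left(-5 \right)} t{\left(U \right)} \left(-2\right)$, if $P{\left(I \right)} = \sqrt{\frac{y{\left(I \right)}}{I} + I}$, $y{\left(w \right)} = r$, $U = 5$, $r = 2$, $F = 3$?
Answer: $\frac{6 i \sqrt{15}}{35} \approx 0.66394 i$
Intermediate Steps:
$y{\left(w \right)} = 2$
$t{\left(d \right)} = - \frac{1}{7}$ ($t{\left(d \right)} = - \frac{\left(-4 + 3\right)^{2}}{7} = - \frac{\left(-1\right)^{2}}{7} = \left(- \frac{1}{7}\right) 1 = - \frac{1}{7}$)
$P{\left(I \right)} = \sqrt{I + \frac{2}{I}}$ ($P{\left(I \right)} = \sqrt{\frac{2}{I} + I} = \sqrt{I + \frac{2}{I}}$)
$P{\left(-5 \right)} t{\left(U \right)} \left(-2\right) = \sqrt{-5 + \frac{2}{-5}} \left(- \frac{1}{7}\right) \left(-2\right) = \sqrt{-5 + 2 \left(- \frac{1}{5}\right)} \left(- \frac{1}{7}\right) \left(-2\right) = \sqrt{-5 - \frac{2}{5}} \left(- \frac{1}{7}\right) \left(-2\right) = \sqrt{- \frac{27}{5}} \left(- \frac{1}{7}\right) \left(-2\right) = \frac{3 i \sqrt{15}}{5} \left(- \frac{1}{7}\right) \left(-2\right) = - \frac{3 i \sqrt{15}}{35} \left(-2\right) = \frac{6 i \sqrt{15}}{35}$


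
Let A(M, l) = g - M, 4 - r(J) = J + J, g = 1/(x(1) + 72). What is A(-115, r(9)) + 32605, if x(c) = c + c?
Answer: 2421281/74 ≈ 32720.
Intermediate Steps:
x(c) = 2*c
g = 1/74 (g = 1/(2*1 + 72) = 1/(2 + 72) = 1/74 ≈ 0.013514)
r(J) = 4 - 2*J (r(J) = 4 - (J + J) = 4 - 2*J)
A(M, l) = 1/74 - M
A(-115, r(9)) + 32605 = (1/74 - 1*(-115)) + 32605 = (1/74 + 115) + 32605 = 8511/74 + 32605 = 2421281/74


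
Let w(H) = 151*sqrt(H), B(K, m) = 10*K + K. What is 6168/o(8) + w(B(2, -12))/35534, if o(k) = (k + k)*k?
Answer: 771/16 + 151*sqrt(22)/35534 ≈ 48.207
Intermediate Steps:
B(K, m) = 11*K
o(k) = 2*k**2 (o(k) = (2*k)*k = 2*k**2)
6168/o(8) + w(B(2, -12))/35534 = 6168/((2*8**2)) + (151*sqrt(11*2))/35534 = 6168/((2*64)) + (151*sqrt(22))*(1/35534) = 6168/128 + 151*sqrt(22)/35534 = 6168*(1/128) + 151*sqrt(22)/35534 = 771/16 + 151*sqrt(22)/35534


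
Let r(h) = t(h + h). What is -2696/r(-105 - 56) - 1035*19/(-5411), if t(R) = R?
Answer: 1494299/124453 ≈ 12.007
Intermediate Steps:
r(h) = 2*h (r(h) = h + h = 2*h)
-2696/r(-105 - 56) - 1035*19/(-5411) = -2696*1/(2*(-105 - 56)) - 1035*19/(-5411) = -2696/(2*(-161)) - 207*95*(-1/5411) = -2696/(-322) - 19665*(-1/5411) = -2696*(-1/322) + 19665/5411 = 1348/161 + 19665/5411 = 1494299/124453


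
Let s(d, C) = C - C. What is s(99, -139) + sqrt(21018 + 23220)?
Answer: sqrt(44238) ≈ 210.33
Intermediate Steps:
s(d, C) = 0
s(99, -139) + sqrt(21018 + 23220) = 0 + sqrt(21018 + 23220) = 0 + sqrt(44238) = sqrt(44238)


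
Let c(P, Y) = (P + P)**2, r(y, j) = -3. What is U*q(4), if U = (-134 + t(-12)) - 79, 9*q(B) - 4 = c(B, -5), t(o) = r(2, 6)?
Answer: -1632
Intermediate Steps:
c(P, Y) = 4*P**2 (c(P, Y) = (2*P)**2 = 4*P**2)
t(o) = -3
q(B) = 4/9 + 4*B**2/9 (q(B) = 4/9 + (4*B**2)/9 = 4/9 + 4*B**2/9)
U = -216 (U = (-134 - 3) - 79 = -137 - 79 = -216)
U*q(4) = -216*(4/9 + (4/9)*4**2) = -216*(4/9 + (4/9)*16) = -216*(4/9 + 64/9) = -216*68/9 = -1632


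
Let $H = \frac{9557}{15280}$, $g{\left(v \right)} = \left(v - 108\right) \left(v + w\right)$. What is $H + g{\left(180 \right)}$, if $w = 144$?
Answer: $\frac{356461397}{15280} \approx 23329.0$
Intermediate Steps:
$g{\left(v \right)} = \left(-108 + v\right) \left(144 + v\right)$ ($g{\left(v \right)} = \left(v - 108\right) \left(v + 144\right) = \left(v - 108\right) \left(144 + v\right) = \left(-108 + v\right) \left(144 + v\right)$)
$H = \frac{9557}{15280}$ ($H = 9557 \cdot \frac{1}{15280} = \frac{9557}{15280} \approx 0.62546$)
$H + g{\left(180 \right)} = \frac{9557}{15280} + \left(-15552 + 180^{2} + 36 \cdot 180\right) = \frac{9557}{15280} + \left(-15552 + 32400 + 6480\right) = \frac{9557}{15280} + 23328 = \frac{356461397}{15280}$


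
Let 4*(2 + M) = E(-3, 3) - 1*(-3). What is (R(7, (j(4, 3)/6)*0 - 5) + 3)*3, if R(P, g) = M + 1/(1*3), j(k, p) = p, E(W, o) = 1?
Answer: 7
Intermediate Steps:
M = -1 (M = -2 + (1 - 1*(-3))/4 = -2 + (1 + 3)/4 = -2 + (¼)*4 = -2 + 1 = -1)
R(P, g) = -⅔ (R(P, g) = -1 + 1/(1*3) = -1 + 1/3 = -1 + ⅓ = -⅔)
(R(7, (j(4, 3)/6)*0 - 5) + 3)*3 = (-⅔ + 3)*3 = (7/3)*3 = 7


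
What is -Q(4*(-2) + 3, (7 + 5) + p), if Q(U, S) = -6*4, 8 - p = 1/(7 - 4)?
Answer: 24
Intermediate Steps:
p = 23/3 (p = 8 - 1/(7 - 4) = 8 - 1/3 = 8 - 1*⅓ = 8 - ⅓ = 23/3 ≈ 7.6667)
Q(U, S) = -24
-Q(4*(-2) + 3, (7 + 5) + p) = -1*(-24) = 24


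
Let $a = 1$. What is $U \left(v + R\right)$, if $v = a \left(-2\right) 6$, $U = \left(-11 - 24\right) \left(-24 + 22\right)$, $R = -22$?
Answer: $-2380$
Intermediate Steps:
$U = 70$ ($U = \left(-35\right) \left(-2\right) = 70$)
$v = -12$ ($v = 1 \left(-2\right) 6 = \left(-2\right) 6 = -12$)
$U \left(v + R\right) = 70 \left(-12 - 22\right) = 70 \left(-34\right) = -2380$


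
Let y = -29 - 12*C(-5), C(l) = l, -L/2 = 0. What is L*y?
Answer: 0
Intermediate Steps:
L = 0 (L = -2*0 = 0)
y = 31 (y = -29 - 12*(-5) = -29 + 60 = 31)
L*y = 0*31 = 0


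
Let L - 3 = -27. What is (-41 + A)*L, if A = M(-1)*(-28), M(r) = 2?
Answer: 2328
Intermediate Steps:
L = -24 (L = 3 - 27 = -24)
A = -56 (A = 2*(-28) = -56)
(-41 + A)*L = (-41 - 56)*(-24) = -97*(-24) = 2328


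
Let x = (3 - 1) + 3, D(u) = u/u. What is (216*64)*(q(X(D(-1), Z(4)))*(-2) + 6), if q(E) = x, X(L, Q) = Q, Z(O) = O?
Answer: -55296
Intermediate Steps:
D(u) = 1
x = 5 (x = 2 + 3 = 5)
q(E) = 5
(216*64)*(q(X(D(-1), Z(4)))*(-2) + 6) = (216*64)*(5*(-2) + 6) = 13824*(-10 + 6) = 13824*(-4) = -55296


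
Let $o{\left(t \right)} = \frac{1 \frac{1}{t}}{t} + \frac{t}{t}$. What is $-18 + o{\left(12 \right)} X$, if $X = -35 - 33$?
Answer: $- \frac{3113}{36} \approx -86.472$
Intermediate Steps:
$o{\left(t \right)} = 1 + \frac{1}{t^{2}}$ ($o{\left(t \right)} = \frac{1}{t t} + 1 = \frac{1}{t^{2}} + 1 = 1 + \frac{1}{t^{2}}$)
$X = -68$ ($X = -35 - 33 = -68$)
$-18 + o{\left(12 \right)} X = -18 + \left(1 + \frac{1}{144}\right) \left(-68\right) = -18 + \frac{145}{144} \left(-68\right) = -18 - \frac{2465}{36} = - \frac{3113}{36}$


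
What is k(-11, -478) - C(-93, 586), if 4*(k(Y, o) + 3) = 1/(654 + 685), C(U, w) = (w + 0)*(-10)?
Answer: 31370093/5356 ≈ 5857.0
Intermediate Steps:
C(U, w) = -10*w (C(U, w) = w*(-10) = -10*w)
k(Y, o) = -16067/5356 (k(Y, o) = -3 + 1/(4*(654 + 685)) = -3 + (¼)/1339 = -3 + (¼)*(1/1339) = -3 + 1/5356 = -16067/5356)
k(-11, -478) - C(-93, 586) = -16067/5356 - (-10)*586 = -16067/5356 - 1*(-5860) = -16067/5356 + 5860 = 31370093/5356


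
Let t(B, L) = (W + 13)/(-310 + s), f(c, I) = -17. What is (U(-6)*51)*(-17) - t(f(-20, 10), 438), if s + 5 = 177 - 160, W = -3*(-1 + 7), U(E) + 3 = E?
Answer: 2325289/298 ≈ 7803.0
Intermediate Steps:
U(E) = -3 + E
W = -18 (W = -3*6 = -18)
s = 12 (s = -5 + (177 - 160) = -5 + 17 = 12)
t(B, L) = 5/298 (t(B, L) = (-18 + 13)/(-310 + 12) = -5/(-298) = -5*(-1/298) = 5/298)
(U(-6)*51)*(-17) - t(f(-20, 10), 438) = ((-3 - 6)*51)*(-17) - 1*5/298 = -9*51*(-17) - 5/298 = -459*(-17) - 5/298 = 7803 - 5/298 = 2325289/298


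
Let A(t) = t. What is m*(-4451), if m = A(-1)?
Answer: 4451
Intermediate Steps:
m = -1
m*(-4451) = -1*(-4451) = 4451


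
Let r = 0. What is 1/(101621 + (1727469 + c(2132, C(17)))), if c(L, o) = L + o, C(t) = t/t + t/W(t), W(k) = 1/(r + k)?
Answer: 1/1831512 ≈ 5.4600e-7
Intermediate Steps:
W(k) = 1/k (W(k) = 1/(0 + k) = 1/k)
C(t) = 1 + t² (C(t) = t/t + t/(1/t) = 1 + t*t = 1 + t²)
1/(101621 + (1727469 + c(2132, C(17)))) = 1/(101621 + (1727469 + (2132 + (1 + 17²)))) = 1/(101621 + (1727469 + (2132 + (1 + 289)))) = 1/(101621 + (1727469 + (2132 + 290))) = 1/(101621 + (1727469 + 2422)) = 1/(101621 + 1729891) = 1/1831512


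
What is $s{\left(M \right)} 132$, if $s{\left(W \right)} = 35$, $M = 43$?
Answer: $4620$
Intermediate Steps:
$s{\left(M \right)} 132 = 35 \cdot 132 = 4620$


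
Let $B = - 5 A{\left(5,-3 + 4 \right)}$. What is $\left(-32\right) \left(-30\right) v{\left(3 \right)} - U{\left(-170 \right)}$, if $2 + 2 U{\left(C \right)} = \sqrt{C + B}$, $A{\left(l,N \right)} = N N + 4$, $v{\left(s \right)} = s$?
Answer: $2881 - \frac{i \sqrt{195}}{2} \approx 2881.0 - 6.9821 i$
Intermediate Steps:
$A{\left(l,N \right)} = 4 + N^{2}$ ($A{\left(l,N \right)} = N^{2} + 4 = 4 + N^{2}$)
$B = -25$ ($B = - 5 \left(4 + \left(-3 + 4\right)^{2}\right) = - 5 \left(4 + 1^{2}\right) = - 5 \left(4 + 1\right) = \left(-5\right) 5 = -25$)
$U{\left(C \right)} = -1 + \frac{\sqrt{-25 + C}}{2}$ ($U{\left(C \right)} = -1 + \frac{\sqrt{C - 25}}{2} = -1 + \frac{\sqrt{-25 + C}}{2}$)
$\left(-32\right) \left(-30\right) v{\left(3 \right)} - U{\left(-170 \right)} = \left(-32\right) \left(-30\right) 3 - \left(-1 + \frac{\sqrt{-25 - 170}}{2}\right) = 960 \cdot 3 - \left(-1 + \frac{\sqrt{-195}}{2}\right) = 2880 - \left(-1 + \frac{i \sqrt{195}}{2}\right) = 2880 + \left(1 - \frac{i \sqrt{195}}{2}\right) = 2881 - \frac{i \sqrt{195}}{2}$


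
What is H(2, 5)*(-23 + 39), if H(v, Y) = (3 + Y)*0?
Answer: 0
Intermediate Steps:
H(v, Y) = 0
H(2, 5)*(-23 + 39) = 0*(-23 + 39) = 0*16 = 0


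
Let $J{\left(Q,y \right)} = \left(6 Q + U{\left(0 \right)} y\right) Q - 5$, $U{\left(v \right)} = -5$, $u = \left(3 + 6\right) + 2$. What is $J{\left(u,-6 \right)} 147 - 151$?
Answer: $154346$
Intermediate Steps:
$u = 11$ ($u = 9 + 2 = 11$)
$J{\left(Q,y \right)} = -5 + Q \left(- 5 y + 6 Q\right)$ ($J{\left(Q,y \right)} = \left(6 Q - 5 y\right) Q - 5 = \left(- 5 y + 6 Q\right) Q - 5 = Q \left(- 5 y + 6 Q\right) - 5 = -5 + Q \left(- 5 y + 6 Q\right)$)
$J{\left(u,-6 \right)} 147 - 151 = \left(-5 + 6 \cdot 11^{2} - 55 \left(-6\right)\right) 147 - 151 = \left(-5 + 6 \cdot 121 + 330\right) 147 - 151 = \left(-5 + 726 + 330\right) 147 - 151 = 1051 \cdot 147 - 151 = 154497 - 151 = 154346$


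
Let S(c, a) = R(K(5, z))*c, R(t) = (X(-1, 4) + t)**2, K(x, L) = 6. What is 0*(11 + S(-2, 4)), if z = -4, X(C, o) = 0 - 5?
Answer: 0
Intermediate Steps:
X(C, o) = -5
R(t) = (-5 + t)**2
S(c, a) = c (S(c, a) = (-5 + 6)**2*c = 1**2*c = 1*c = c)
0*(11 + S(-2, 4)) = 0*(11 - 2) = 0*9 = 0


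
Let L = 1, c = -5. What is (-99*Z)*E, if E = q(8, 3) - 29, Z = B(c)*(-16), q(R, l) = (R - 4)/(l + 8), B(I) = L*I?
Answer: 226800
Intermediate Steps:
B(I) = I (B(I) = 1*I = I)
q(R, l) = (-4 + R)/(8 + l)
Z = 80 (Z = -5*(-16) = 80)
E = -315/11 (E = (-4 + 8)/(8 + 3) - 29 = 4/11 - 29 = -315/11 ≈ -28.636)
(-99*Z)*E = -99*80*(-315/11) = -7920*(-315/11) = 226800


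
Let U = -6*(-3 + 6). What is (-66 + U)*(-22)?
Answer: 1848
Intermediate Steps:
U = -18 (U = -6*3 = -18)
(-66 + U)*(-22) = (-66 - 18)*(-22) = -84*(-22) = 1848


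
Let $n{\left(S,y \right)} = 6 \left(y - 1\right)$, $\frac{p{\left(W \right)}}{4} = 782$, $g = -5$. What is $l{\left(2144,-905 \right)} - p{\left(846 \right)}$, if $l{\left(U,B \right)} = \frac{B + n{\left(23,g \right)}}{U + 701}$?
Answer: $- \frac{8900101}{2845} \approx -3128.3$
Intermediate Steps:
$p{\left(W \right)} = 3128$ ($p{\left(W \right)} = 4 \cdot 782 = 3128$)
$n{\left(S,y \right)} = -6 + 6 y$ ($n{\left(S,y \right)} = 6 \left(-1 + y\right) = -6 + 6 y$)
$l{\left(U,B \right)} = \frac{-36 + B}{701 + U}$ ($l{\left(U,B \right)} = \frac{B + \left(-6 + 6 \left(-5\right)\right)}{U + 701} = \frac{B - 36}{701 + U} = \frac{-36 + B}{701 + U}$)
$l{\left(2144,-905 \right)} - p{\left(846 \right)} = \frac{-36 - 905}{701 + 2144} - 3128 = \frac{1}{2845} \left(-941\right) - 3128 = - \frac{941}{2845} - 3128 = - \frac{8900101}{2845}$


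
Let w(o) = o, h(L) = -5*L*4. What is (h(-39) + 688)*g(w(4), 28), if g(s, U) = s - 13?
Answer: -13212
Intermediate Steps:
h(L) = -20*L
g(s, U) = -13 + s
(h(-39) + 688)*g(w(4), 28) = (-20*(-39) + 688)*(-13 + 4) = (780 + 688)*(-9) = 1468*(-9) = -13212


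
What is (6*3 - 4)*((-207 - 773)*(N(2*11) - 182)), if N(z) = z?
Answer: 2195200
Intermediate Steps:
(6*3 - 4)*((-207 - 773)*(N(2*11) - 182)) = (6*3 - 4)*((-207 - 773)*(2*11 - 182)) = (18 - 4)*(-980*(22 - 182)) = 14*(-980*(-160)) = 14*156800 = 2195200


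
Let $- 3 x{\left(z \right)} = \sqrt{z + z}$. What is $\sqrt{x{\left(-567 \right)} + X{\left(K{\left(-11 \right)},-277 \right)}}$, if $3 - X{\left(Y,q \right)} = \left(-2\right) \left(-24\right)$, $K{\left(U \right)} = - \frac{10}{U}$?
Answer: $\sqrt{-45 - 3 i \sqrt{14}} \approx 0.83032 - 6.7594 i$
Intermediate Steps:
$X{\left(Y,q \right)} = -45$ ($X{\left(Y,q \right)} = 3 - \left(-2\right) \left(-24\right) = 3 - 48 = -45$)
$x{\left(z \right)} = - \frac{\sqrt{2} \sqrt{z}}{3}$ ($x{\left(z \right)} = - \frac{\sqrt{z + z}}{3} = - \frac{\sqrt{2 z}}{3} = - \frac{\sqrt{2} \sqrt{z}}{3}$)
$\sqrt{x{\left(-567 \right)} + X{\left(K{\left(-11 \right)},-277 \right)}} = \sqrt{- \frac{\sqrt{2} \sqrt{-567}}{3} - 45} = \sqrt{- \frac{\sqrt{2} \cdot 9 i \sqrt{7}}{3} - 45} = \sqrt{- 3 i \sqrt{14} - 45} = \sqrt{-45 - 3 i \sqrt{14}}$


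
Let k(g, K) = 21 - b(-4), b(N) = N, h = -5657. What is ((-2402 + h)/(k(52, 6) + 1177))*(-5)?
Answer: 40295/1202 ≈ 33.523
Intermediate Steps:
k(g, K) = 25 (k(g, K) = 21 - 1*(-4) = 21 + 4 = 25)
((-2402 + h)/(k(52, 6) + 1177))*(-5) = ((-2402 - 5657)/(25 + 1177))*(-5) = -8059/1202*(-5) = 40295/1202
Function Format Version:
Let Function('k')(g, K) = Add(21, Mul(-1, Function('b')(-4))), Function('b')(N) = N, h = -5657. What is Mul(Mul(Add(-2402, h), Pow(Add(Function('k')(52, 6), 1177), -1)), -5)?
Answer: Rational(40295, 1202) ≈ 33.523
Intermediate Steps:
Function('k')(g, K) = 25 (Function('k')(g, K) = Add(21, Mul(-1, -4)) = Add(21, 4) = 25)
Mul(Mul(Add(-2402, h), Pow(Add(Function('k')(52, 6), 1177), -1)), -5) = Mul(Mul(Add(-2402, -5657), Pow(Add(25, 1177), -1)), -5) = Mul(Mul(-8059, Pow(1202, -1)), -5) = Mul(Mul(-8059, Rational(1, 1202)), -5) = Mul(Rational(-8059, 1202), -5) = Rational(40295, 1202)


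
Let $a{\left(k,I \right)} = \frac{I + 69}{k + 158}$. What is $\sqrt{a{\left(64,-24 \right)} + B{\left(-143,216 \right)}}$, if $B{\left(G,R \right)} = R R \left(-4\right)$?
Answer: $\frac{i \sqrt{1021951914}}{74} \approx 432.0 i$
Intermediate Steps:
$a{\left(k,I \right)} = \frac{69 + I}{158 + k}$
$B{\left(G,R \right)} = - 4 R^{2}$ ($B{\left(G,R \right)} = R^{2} \left(-4\right) = - 4 R^{2}$)
$\sqrt{a{\left(64,-24 \right)} + B{\left(-143,216 \right)}} = \sqrt{\frac{69 - 24}{158 + 64} - 4 \cdot 216^{2}} = \sqrt{\frac{1}{222} \cdot 45 - 186624} = \sqrt{\frac{15}{74} - 186624} = \sqrt{- \frac{13810161}{74}} = \frac{i \sqrt{1021951914}}{74}$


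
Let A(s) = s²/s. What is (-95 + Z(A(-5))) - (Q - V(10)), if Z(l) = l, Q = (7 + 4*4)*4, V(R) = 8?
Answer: -184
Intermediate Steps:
A(s) = s
Q = 92 (Q = (7 + 16)*4 = 23*4 = 92)
(-95 + Z(A(-5))) - (Q - V(10)) = (-95 - 5) - (92 - 1*8) = -100 - (92 - 8) = -100 - 1*84 = -100 - 84 = -184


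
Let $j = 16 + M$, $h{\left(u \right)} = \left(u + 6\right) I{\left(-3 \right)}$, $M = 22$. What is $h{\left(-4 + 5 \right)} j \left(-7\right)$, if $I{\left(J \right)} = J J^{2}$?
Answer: $50274$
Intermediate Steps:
$I{\left(J \right)} = J^{3}$
$h{\left(u \right)} = -162 - 27 u$ ($h{\left(u \right)} = \left(u + 6\right) \left(-3\right)^{3} = \left(6 + u\right) \left(-27\right) = -162 - 27 u$)
$j = 38$ ($j = 16 + 22 = 38$)
$h{\left(-4 + 5 \right)} j \left(-7\right) = \left(-162 - 27 \left(-4 + 5\right)\right) 38 \left(-7\right) = \left(-162 - 27\right) 38 \left(-7\right) = \left(-189\right) 38 \left(-7\right) = \left(-7182\right) \left(-7\right) = 50274$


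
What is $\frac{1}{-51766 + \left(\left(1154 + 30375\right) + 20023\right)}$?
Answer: $- \frac{1}{214} \approx -0.0046729$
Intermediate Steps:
$\frac{1}{-51766 + \left(\left(1154 + 30375\right) + 20023\right)} = \frac{1}{-51766 + \left(31529 + 20023\right)} = \frac{1}{-51766 + 51552} = \frac{1}{-214} = - \frac{1}{214}$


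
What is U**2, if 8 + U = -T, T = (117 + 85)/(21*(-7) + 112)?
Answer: 6084/1225 ≈ 4.9665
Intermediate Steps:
T = -202/35 (T = 202/(-147 + 112) = 202/(-35) = 202*(-1/35) = -202/35 ≈ -5.7714)
U = -78/35 (U = -8 - 1*(-202/35) = -8 + 202/35 = -78/35 ≈ -2.2286)
U**2 = (-78/35)**2 = 6084/1225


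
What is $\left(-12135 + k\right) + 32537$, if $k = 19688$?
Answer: $40090$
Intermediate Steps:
$\left(-12135 + k\right) + 32537 = \left(-12135 + 19688\right) + 32537 = 7553 + 32537 = 40090$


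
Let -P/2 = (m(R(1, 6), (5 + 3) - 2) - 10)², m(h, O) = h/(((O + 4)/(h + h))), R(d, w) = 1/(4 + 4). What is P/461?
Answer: -10233601/23603200 ≈ -0.43357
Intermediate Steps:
R(d, w) = ⅛ (R(d, w) = 1/8 = ⅛)
m(h, O) = 2*h²/(4 + O) (m(h, O) = h/(((4 + O)/((2*h)))) = h/(((4 + O)*(1/(2*h)))) = h/(((4 + O)/(2*h))) = h*(2*h/(4 + O)) = 2*h²/(4 + O))
P = -10233601/51200 (P = -2*(2*(⅛)²/(4 + ((5 + 3) - 2)) - 10)² = -2*(2*(1/64)/(4 + (8 - 2)) - 10)² = -2*(2*(1/64)/(4 + 6) - 10)² = -2*(2*(1/64)/10 - 10)² = -2*(2*(1/64)*(⅒) - 10)² = -2*(1/320 - 10)² = -2*(-3199/320)² = -2*10233601/102400 = -10233601/51200 ≈ -199.88)
P/461 = -10233601/51200/461 = -10233601/51200*1/461 = -10233601/23603200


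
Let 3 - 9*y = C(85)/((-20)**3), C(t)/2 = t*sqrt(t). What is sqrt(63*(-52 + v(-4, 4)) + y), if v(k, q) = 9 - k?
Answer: sqrt(-35376000 + 34*sqrt(85))/120 ≈ 49.565*I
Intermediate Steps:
C(t) = 2*t**(3/2) (C(t) = 2*(t*sqrt(t)) = 2*t**(3/2))
y = 1/3 + 17*sqrt(85)/7200 (y = 1/3 - 2*85**(3/2)/(9*((-20)**3)) = 1/3 - 2*(85*sqrt(85))/(9*(-8000)) = 1/3 - 170*sqrt(85)*(-1)/(9*8000) = 1/3 - (-17)*sqrt(85)/7200 = 1/3 + 17*sqrt(85)/7200 ≈ 0.35510)
sqrt(63*(-52 + v(-4, 4)) + y) = sqrt(63*(-52 + (9 - 1*(-4))) + (1/3 + 17*sqrt(85)/7200)) = sqrt(63*(-52 + (9 + 4)) + (1/3 + 17*sqrt(85)/7200)) = sqrt(63*(-52 + 13) + (1/3 + 17*sqrt(85)/7200)) = sqrt(63*(-39) + (1/3 + 17*sqrt(85)/7200)) = sqrt(-2457 + (1/3 + 17*sqrt(85)/7200)) = sqrt(-7370/3 + 17*sqrt(85)/7200)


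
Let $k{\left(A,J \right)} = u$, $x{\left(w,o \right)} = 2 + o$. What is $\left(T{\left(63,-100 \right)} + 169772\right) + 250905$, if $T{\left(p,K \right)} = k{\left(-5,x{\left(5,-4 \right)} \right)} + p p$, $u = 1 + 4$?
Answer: $424651$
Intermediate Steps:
$u = 5$
$k{\left(A,J \right)} = 5$
$T{\left(p,K \right)} = 5 + p^{2}$ ($T{\left(p,K \right)} = 5 + p p = 5 + p^{2}$)
$\left(T{\left(63,-100 \right)} + 169772\right) + 250905 = \left(\left(5 + 63^{2}\right) + 169772\right) + 250905 = \left(\left(5 + 3969\right) + 169772\right) + 250905 = \left(3974 + 169772\right) + 250905 = 173746 + 250905 = 424651$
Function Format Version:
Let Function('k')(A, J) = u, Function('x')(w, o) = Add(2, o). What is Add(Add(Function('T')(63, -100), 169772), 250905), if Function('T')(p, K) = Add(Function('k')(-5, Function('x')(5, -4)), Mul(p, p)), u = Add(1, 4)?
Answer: 424651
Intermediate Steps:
u = 5
Function('k')(A, J) = 5
Function('T')(p, K) = Add(5, Pow(p, 2)) (Function('T')(p, K) = Add(5, Mul(p, p)) = Add(5, Pow(p, 2)))
Add(Add(Function('T')(63, -100), 169772), 250905) = Add(Add(Add(5, Pow(63, 2)), 169772), 250905) = Add(Add(Add(5, 3969), 169772), 250905) = Add(Add(3974, 169772), 250905) = Add(173746, 250905) = 424651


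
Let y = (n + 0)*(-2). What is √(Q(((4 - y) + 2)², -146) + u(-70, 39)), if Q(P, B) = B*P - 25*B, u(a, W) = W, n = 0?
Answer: I*√1567 ≈ 39.585*I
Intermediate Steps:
y = 0 (y = (0 + 0)*(-2) = 0*(-2) = 0)
Q(P, B) = -25*B + B*P
√(Q(((4 - y) + 2)², -146) + u(-70, 39)) = √(-146*(-25 + ((4 - 1*0) + 2)²) + 39) = √(-146*(-25 + ((4 + 0) + 2)²) + 39) = √(-146*(-25 + (4 + 2)²) + 39) = √(-146*(-25 + 6²) + 39) = √(-146*(-25 + 36) + 39) = √(-146*11 + 39) = √(-1606 + 39) = √(-1567) = I*√1567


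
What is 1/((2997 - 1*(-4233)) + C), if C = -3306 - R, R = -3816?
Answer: 1/7740 ≈ 0.00012920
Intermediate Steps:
C = 510 (C = -3306 - 1*(-3816) = -3306 + 3816 = 510)
1/((2997 - 1*(-4233)) + C) = 1/((2997 - 1*(-4233)) + 510) = 1/((2997 + 4233) + 510) = 1/(7230 + 510) = 1/7740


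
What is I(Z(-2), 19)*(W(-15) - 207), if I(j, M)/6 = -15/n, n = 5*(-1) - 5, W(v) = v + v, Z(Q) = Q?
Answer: -2133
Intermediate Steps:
W(v) = 2*v
n = -10 (n = -5 - 5 = -10)
I(j, M) = 9 (I(j, M) = 6*(-15/(-10)) = 6*(-15*(-⅒)) = 6*(3/2) = 9)
I(Z(-2), 19)*(W(-15) - 207) = 9*(2*(-15) - 207) = 9*(-30 - 207) = 9*(-237) = -2133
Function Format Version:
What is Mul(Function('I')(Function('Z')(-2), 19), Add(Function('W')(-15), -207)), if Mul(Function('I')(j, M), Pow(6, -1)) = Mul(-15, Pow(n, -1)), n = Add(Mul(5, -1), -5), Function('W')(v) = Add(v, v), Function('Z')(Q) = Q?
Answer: -2133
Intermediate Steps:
Function('W')(v) = Mul(2, v)
n = -10 (n = Add(-5, -5) = -10)
Function('I')(j, M) = 9 (Function('I')(j, M) = Mul(6, Mul(-15, Pow(-10, -1))) = Mul(6, Mul(-15, Rational(-1, 10))) = Mul(6, Rational(3, 2)) = 9)
Mul(Function('I')(Function('Z')(-2), 19), Add(Function('W')(-15), -207)) = Mul(9, Add(Mul(2, -15), -207)) = Mul(9, Add(-30, -207)) = Mul(9, -237) = -2133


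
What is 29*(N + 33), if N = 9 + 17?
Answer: 1711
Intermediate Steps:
N = 26
29*(N + 33) = 29*(26 + 33) = 29*59 = 1711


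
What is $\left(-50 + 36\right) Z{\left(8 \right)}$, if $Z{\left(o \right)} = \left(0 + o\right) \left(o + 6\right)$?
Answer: $-1568$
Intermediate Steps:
$Z{\left(o \right)} = o \left(6 + o\right)$
$\left(-50 + 36\right) Z{\left(8 \right)} = \left(-50 + 36\right) 8 \left(6 + 8\right) = - 14 \cdot 8 \cdot 14 = \left(-14\right) 112 = -1568$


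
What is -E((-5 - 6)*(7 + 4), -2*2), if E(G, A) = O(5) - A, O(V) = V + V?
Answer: -14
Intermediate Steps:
O(V) = 2*V
E(G, A) = 10 - A (E(G, A) = 2*5 - A = 10 - A)
-E((-5 - 6)*(7 + 4), -2*2) = -(10 - (-2)*2) = -(10 - 1*(-4)) = -(10 + 4) = -1*14 = -14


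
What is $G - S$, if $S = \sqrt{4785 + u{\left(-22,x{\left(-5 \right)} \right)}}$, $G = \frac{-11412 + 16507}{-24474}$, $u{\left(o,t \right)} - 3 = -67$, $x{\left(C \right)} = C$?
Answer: $- \frac{5095}{24474} - \sqrt{4721} \approx -68.918$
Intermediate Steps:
$u{\left(o,t \right)} = -64$ ($u{\left(o,t \right)} = 3 - 67 = -64$)
$G = - \frac{5095}{24474}$ ($G = 5095 \left(- \frac{1}{24474}\right) = - \frac{5095}{24474} \approx -0.20818$)
$S = \sqrt{4721}$ ($S = \sqrt{4785 - 64} = \sqrt{4721} \approx 68.709$)
$G - S = - \frac{5095}{24474} - \sqrt{4721}$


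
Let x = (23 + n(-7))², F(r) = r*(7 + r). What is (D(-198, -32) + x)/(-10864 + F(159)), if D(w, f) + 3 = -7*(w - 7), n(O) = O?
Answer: 844/7765 ≈ 0.10869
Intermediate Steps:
D(w, f) = 46 - 7*w (D(w, f) = -3 - 7*(w - 7) = -3 - 7*(-7 + w) = -3 + (49 - 7*w) = 46 - 7*w)
x = 256 (x = (23 - 7)² = 16² = 256)
(D(-198, -32) + x)/(-10864 + F(159)) = ((46 - 7*(-198)) + 256)/(-10864 + 159*(7 + 159)) = ((46 + 1386) + 256)/(-10864 + 159*166) = (1432 + 256)/(-10864 + 26394) = 1688/15530 = 1688*(1/15530) = 844/7765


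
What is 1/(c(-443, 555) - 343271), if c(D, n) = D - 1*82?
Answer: -1/343796 ≈ -2.9087e-6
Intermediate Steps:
c(D, n) = -82 + D (c(D, n) = D - 82 = -82 + D)
1/(c(-443, 555) - 343271) = 1/((-82 - 443) - 343271) = 1/(-525 - 343271) = 1/(-343796) = -1/343796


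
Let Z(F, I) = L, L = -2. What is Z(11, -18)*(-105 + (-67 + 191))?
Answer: -38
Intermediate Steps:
Z(F, I) = -2
Z(11, -18)*(-105 + (-67 + 191)) = -2*(-105 + (-67 + 191)) = -2*(-105 + 124) = -2*19 = -38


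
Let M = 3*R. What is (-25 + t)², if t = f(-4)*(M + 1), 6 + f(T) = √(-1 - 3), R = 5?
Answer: 13617 - 7744*I ≈ 13617.0 - 7744.0*I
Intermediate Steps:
f(T) = -6 + 2*I (f(T) = -6 + √(-1 - 3) = -6 + √(-4) = -6 + 2*I)
M = 15 (M = 3*5 = 15)
t = -96 + 32*I (t = (-6 + 2*I)*(15 + 1) = (-6 + 2*I)*16 = -96 + 32*I ≈ -96.0 + 32.0*I)
(-25 + t)² = (-25 + (-96 + 32*I))² = (-121 + 32*I)²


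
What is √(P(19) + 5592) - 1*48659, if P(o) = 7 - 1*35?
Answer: -48659 + 2*√1391 ≈ -48584.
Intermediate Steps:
P(o) = -28 (P(o) = 7 - 35 = -28)
√(P(19) + 5592) - 1*48659 = √(-28 + 5592) - 1*48659 = √5564 - 48659 = 2*√1391 - 48659 = -48659 + 2*√1391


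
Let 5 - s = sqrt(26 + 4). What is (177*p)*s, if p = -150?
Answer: -132750 + 26550*sqrt(30) ≈ 12670.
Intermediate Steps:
s = 5 - sqrt(30) (s = 5 - sqrt(26 + 4) = 5 - sqrt(30) ≈ -0.47723)
(177*p)*s = (177*(-150))*(5 - sqrt(30)) = -26550*(5 - sqrt(30)) = -132750 + 26550*sqrt(30)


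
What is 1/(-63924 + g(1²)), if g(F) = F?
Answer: -1/63923 ≈ -1.5644e-5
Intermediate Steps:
1/(-63924 + g(1²)) = 1/(-63924 + 1²) = 1/(-63924 + 1) = 1/(-63923) = -1/63923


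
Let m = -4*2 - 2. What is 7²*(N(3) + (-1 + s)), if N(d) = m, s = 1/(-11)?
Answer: -5978/11 ≈ -543.45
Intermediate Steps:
s = -1/11 ≈ -0.090909
m = -10 (m = -8 - 2 = -10)
N(d) = -10
7²*(N(3) + (-1 + s)) = 7²*(-10 + (-1 - 1/11)) = 49*(-10 - 12/11) = 49*(-122/11) = -5978/11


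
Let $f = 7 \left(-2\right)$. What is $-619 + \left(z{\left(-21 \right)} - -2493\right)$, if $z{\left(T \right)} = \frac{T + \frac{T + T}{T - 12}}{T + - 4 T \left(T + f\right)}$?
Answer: $\frac{8719753}{4653} \approx 1874.0$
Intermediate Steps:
$f = -14$
$z{\left(T \right)} = \frac{T + \frac{2 T}{-12 + T}}{T - 4 T \left(-14 + T\right)}$ ($z{\left(T \right)} = \frac{T + \frac{T + T}{T - 12}}{T + - 4 T \left(T - 14\right)} = \frac{T + \frac{2 T}{-12 + T}}{T + - 4 T \left(-14 + T\right)} = \frac{T + \frac{2 T}{-12 + T}}{T - 4 T \left(-14 + T\right)}$)
$-619 + \left(z{\left(-21 \right)} - -2493\right) = -619 + \left(\frac{10 - -21}{684 - -2205 + 4 \left(-21\right)^{2}} - -2493\right) = -619 + \left(\frac{10 + 21}{684 + 2205 + 4 \cdot 441} + 2493\right) = -619 + \left(\frac{1}{684 + 2205 + 1764} \cdot 31 + 2493\right) = -619 + \left(\frac{1}{4653} \cdot 31 + 2493\right) = -619 + \left(\frac{31}{4653} + 2493\right) = -619 + \frac{11599960}{4653} = \frac{8719753}{4653}$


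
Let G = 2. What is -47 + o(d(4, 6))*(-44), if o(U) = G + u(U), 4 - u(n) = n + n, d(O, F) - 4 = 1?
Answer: 129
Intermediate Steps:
d(O, F) = 5 (d(O, F) = 4 + 1 = 5)
u(n) = 4 - 2*n (u(n) = 4 - (n + n) = 4 - 2*n)
o(U) = 6 - 2*U (o(U) = 2 + (4 - 2*U) = 6 - 2*U)
-47 + o(d(4, 6))*(-44) = -47 + (6 - 2*5)*(-44) = -47 + (6 - 10)*(-44) = -47 - 4*(-44) = -47 + 176 = 129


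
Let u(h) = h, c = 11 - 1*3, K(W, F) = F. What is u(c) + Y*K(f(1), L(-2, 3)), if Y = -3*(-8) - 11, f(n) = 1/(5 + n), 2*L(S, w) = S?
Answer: -5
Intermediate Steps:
L(S, w) = S/2
c = 8 (c = 11 - 3 = 8)
Y = 13 (Y = 24 - 11 = 13)
u(c) + Y*K(f(1), L(-2, 3)) = 8 + 13*((½)*(-2)) = 8 + 13*(-1) = 8 - 13 = -5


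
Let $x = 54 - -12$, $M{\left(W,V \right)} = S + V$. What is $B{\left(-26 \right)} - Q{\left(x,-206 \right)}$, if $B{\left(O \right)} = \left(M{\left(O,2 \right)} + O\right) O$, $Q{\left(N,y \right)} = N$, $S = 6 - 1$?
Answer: $428$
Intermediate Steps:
$S = 5$ ($S = 6 - 1 = 5$)
$M{\left(W,V \right)} = 5 + V$
$x = 66$ ($x = 54 + 12 = 66$)
$B{\left(O \right)} = O \left(7 + O\right)$ ($B{\left(O \right)} = \left(\left(5 + 2\right) + O\right) O = \left(7 + O\right) O = O \left(7 + O\right)$)
$B{\left(-26 \right)} - Q{\left(x,-206 \right)} = - 26 \left(7 - 26\right) - 66 = \left(-26\right) \left(-19\right) - 66 = 494 - 66 = 428$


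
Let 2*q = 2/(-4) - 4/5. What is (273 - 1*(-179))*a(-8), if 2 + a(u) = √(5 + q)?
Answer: -904 + 226*√435/5 ≈ 38.721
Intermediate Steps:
q = -13/20 (q = (2/(-4) - 4/5)/2 = (2*(-¼) - 4*⅕)/2 = (-½ - ⅘)/2 = (½)*(-13/10) = -13/20 ≈ -0.65000)
a(u) = -2 + √435/10 (a(u) = -2 + √(5 - 13/20) = -2 + √(87/20) = -2 + √435/10)
(273 - 1*(-179))*a(-8) = (273 - 1*(-179))*(-2 + √435/10) = (273 + 179)*(-2 + √435/10) = 452*(-2 + √435/10) = -904 + 226*√435/5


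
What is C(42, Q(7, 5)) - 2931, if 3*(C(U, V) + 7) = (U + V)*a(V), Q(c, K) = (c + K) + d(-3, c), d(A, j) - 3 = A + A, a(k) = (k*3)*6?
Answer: -184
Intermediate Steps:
a(k) = 18*k (a(k) = (3*k)*6 = 18*k)
d(A, j) = 3 + 2*A (d(A, j) = 3 + (A + A) = 3 + 2*A)
Q(c, K) = -3 + K + c (Q(c, K) = (c + K) + (3 + 2*(-3)) = (K + c) + (3 - 6) = (K + c) - 3 = -3 + K + c)
C(U, V) = -7 + 6*V*(U + V) (C(U, V) = -7 + ((U + V)*(18*V))/3 = -7 + (18*V*(U + V))/3 = -7 + 6*V*(U + V))
C(42, Q(7, 5)) - 2931 = (-7 + 6*(-3 + 5 + 7)² + 6*42*(-3 + 5 + 7)) - 2931 = (-7 + 6*9² + 6*42*9) - 2931 = (-7 + 6*81 + 2268) - 2931 = (-7 + 486 + 2268) - 2931 = 2747 - 2931 = -184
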